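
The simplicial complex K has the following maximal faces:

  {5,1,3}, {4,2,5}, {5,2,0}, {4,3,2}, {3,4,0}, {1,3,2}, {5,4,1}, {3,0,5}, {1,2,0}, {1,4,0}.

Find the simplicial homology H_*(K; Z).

H_0 ≅ Z,  H_1 ≅ Z/2,  H_2 = 0.

Order the vertices as 0 < 1 < 2 < 3 < 4 < 5. Listing each simplex with vertices in this order, K has dimension 2 with simplices:

  0-simplices (6): [0], [1], [2], [3], [4], [5]
  1-simplices (15): [0,1], [0,2], [0,3], [0,4], [0,5], [1,2], [1,3], [1,4], [1,5], [2,3], [2,4], [2,5], [3,4], [3,5], [4,5]
  2-simplices (10): [0,1,2], [0,1,4], [0,2,5], [0,3,4], [0,3,5], [1,2,3], [1,3,5], [1,4,5], [2,3,4], [2,4,5]

Hence C_0 ≅ Z^6, C_1 ≅ Z^15, C_2 ≅ Z^10.

Boundary ∂_1: C_1 → C_0 maps an edge to its endpoints' difference, ∂[p,q] = q − p. For instance
  ∂[0,2] = [2] − [0].
This gives a 6×15 integer matrix of rank 5; reducing to Smith normal form yields diagonal entries (1,1,1,1,1).

∂_2: C_2 → C_1 acts by ∂[p,q,r] = [q,r] − [p,r] + [p,q]. For instance
  ∂[1,4,5] = [4,5] − [1,5] + [1,4],
  ∂[0,1,4] = [1,4] − [0,4] + [0,1].
The 15×10 boundary matrix has rank 10 and Smith normal form diag(1,1,1,1,1,1,1,1,1,2).

From H_k ≅ ker(∂_k) / im(∂_{k+1}) we obtain:

  H_0: rank C_0 − rank ∂_1 = 6 − 5 = 1, and the invariant factors of ∂_1 are all 1, so H_0 ≅ Z.
  H_1: rank ker ∂_1 − rank ∂_2 = (15 − 5) − 10 = 0, and ∂_2 has invariant factor 2 > 1, so H_1 ≅ Z/2.
  H_2: rank ker ∂_2 − rank ∂_3 = (10 − 10) − 0 = 0, and there is no ∂_3, so H_2 ≅ 0.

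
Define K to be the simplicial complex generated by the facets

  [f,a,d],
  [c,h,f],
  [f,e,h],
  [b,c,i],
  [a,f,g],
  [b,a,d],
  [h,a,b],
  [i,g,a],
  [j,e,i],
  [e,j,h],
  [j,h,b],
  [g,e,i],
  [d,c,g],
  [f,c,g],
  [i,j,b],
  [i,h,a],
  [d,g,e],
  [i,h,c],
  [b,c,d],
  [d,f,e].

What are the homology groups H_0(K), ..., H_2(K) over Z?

H_0 ≅ Z,  H_1 ≅ Z ⊕ Z/2Z,  H_2 = 0.

K has 10 vertices, 30 edges, 20 triangles.
rank ∂_0 = 0, rank ∂_1 = 9 ⇒ b_0 = 10 − 0 − 9 = 1; all invariant factors of ∂_1 are 1 so no torsion. So H_0 = Z.
rank ∂_1 = 9, rank ∂_2 = 20 ⇒ b_1 = 30 − 9 − 20 = 1; ∂_2 has invariant factor(s) [2] giving torsion. So H_1 = Z ⊕ Z/2Z.
rank ∂_2 = 20, rank ∂_3 = 0 ⇒ b_2 = 20 − 20 − 0 = 0. So H_2 = 0.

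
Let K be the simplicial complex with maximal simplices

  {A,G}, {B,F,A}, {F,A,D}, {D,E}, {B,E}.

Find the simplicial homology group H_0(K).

H_0 = Z.

Order the vertices as A < B < D < E < F < G. Listing each simplex with vertices in this order, K has dimension 2 with simplices:

  0-simplices (6): A, B, D, E, F, G
  1-simplices (8): AB, AD, AF, AG, BE, BF, DE, DF
  2-simplices (2): ABF, ADF

giving chain groups C_0 ≅ Z^6, C_1 ≅ Z^8, C_2 ≅ Z^2.

∂_1: C_1 → C_0 maps an edge to its endpoints' difference, ∂[p,q] = q − p. For instance
  ∂DE = E − D.
As a 6×8 matrix over Z this has rank 5, with invariant factors (1,1,1,1,1).

Boundary ∂_2: C_2 → C_1 sends each 2-simplex [p,q,r] to [q,r] − [p,r] + [p,q]. For instance
  ∂ADF = DF − AF + AD,
  ∂ABF = BF − AF + AB.
The 8×2 boundary matrix has rank 2 and Smith normal form diag(1,1).

Reading off H_k = ker ∂_k / im ∂_{k+1}:

  H_0: rank C_0 − rank ∂_1 = 6 − 5 = 1, and the invariant factors of ∂_1 are all 1, so H_0 ≅ Z.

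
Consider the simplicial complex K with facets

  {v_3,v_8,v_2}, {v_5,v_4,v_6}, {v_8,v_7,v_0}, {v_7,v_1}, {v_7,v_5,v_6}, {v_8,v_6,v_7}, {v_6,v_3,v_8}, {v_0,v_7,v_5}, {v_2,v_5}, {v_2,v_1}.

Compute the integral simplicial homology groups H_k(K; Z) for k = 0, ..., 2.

Fix the vertex order v_0 < v_1 < v_2 < v_3 < v_4 < v_5 < v_6 < v_7 < v_8 and write every simplex with vertices in increasing order. Then dim K = 2 and the simplices of K are:

  0-simplices (9): [v_0], [v_1], [v_2], [v_3], [v_4], [v_5], [v_6], [v_7], [v_8]
  1-simplices (17): (17 of them)
  2-simplices (7): [v_0,v_5,v_7], [v_0,v_7,v_8], [v_2,v_3,v_8], [v_3,v_6,v_8], [v_4,v_5,v_6], [v_5,v_6,v_7], [v_6,v_7,v_8]

so the chain groups are C_0 ≅ Z^9, C_1 ≅ Z^17, C_2 ≅ Z^7.

∂_1: C_1 → C_0 sends each edge [p,q] (with p < q) to q − p. For instance
  ∂[v_4,v_5] = [v_5] − [v_4].
The 9×17 boundary matrix has rank 8 and Smith normal form diag(1,1,1,1,1,1,1,1).

∂_2: C_2 → C_1 maps a triangle to the signed sum of its edges. For instance
  ∂[v_5,v_6,v_7] = [v_6,v_7] − [v_5,v_7] + [v_5,v_6],
  ∂[v_4,v_5,v_6] = [v_5,v_6] − [v_4,v_6] + [v_4,v_5].
This gives a 17×7 integer matrix of rank 7; reducing to Smith normal form yields diagonal entries (1,1,1,1,1,1,1).

Reading off H_k = ker ∂_k / im ∂_{k+1}:

  H_0: rank C_0 − rank ∂_1 = 9 − 8 = 1, and the invariant factors of ∂_1 are all 1, so H_0 ≅ Z.
  H_1: rank ker ∂_1 − rank ∂_2 = (17 − 8) − 7 = 2, and the invariant factors of ∂_2 are all 1, so H_1 ≅ Z^2.
  H_2: rank ker ∂_2 − rank ∂_3 = (7 − 7) − 0 = 0, and there is no ∂_3, so H_2 ≅ 0.

H_0 = Z,  H_1 = Z^2,  H_2 = 0.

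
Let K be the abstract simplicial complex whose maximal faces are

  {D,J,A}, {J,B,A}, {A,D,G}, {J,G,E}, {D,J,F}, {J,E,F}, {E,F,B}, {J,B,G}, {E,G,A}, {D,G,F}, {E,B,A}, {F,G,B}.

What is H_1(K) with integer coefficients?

Fix the vertex order A < B < D < E < F < G < J and write every simplex with vertices in increasing order. Then dim K = 2 and the simplices of K are:

  0-simplices (7): A, B, D, E, F, G, J
  1-simplices (18): AB, AD, AE, AG, AJ, BE, BF, BG, BJ, DF, DG, DJ, EF, EG, EJ, FG, FJ, GJ
  2-simplices (12): ABE, ABJ, ADG, ADJ, AEG, BEF, BFG, BGJ, DFG, DFJ, EFJ, EGJ

so the chain groups are C_0 ≅ Z^7, C_1 ≅ Z^18, C_2 ≅ Z^12.

Boundary ∂_1: C_1 → C_0 maps an edge to its endpoints' difference, ∂[p,q] = q − p. For instance
  ∂GJ = J − G.
The 7×18 boundary matrix has rank 6 and Smith normal form diag(1,1,1,1,1,1).

Boundary ∂_2: C_2 → C_1 sends each 2-simplex [p,q,r] to [q,r] − [p,r] + [p,q]. For instance
  ∂EGJ = GJ − EJ + EG,
  ∂BGJ = GJ − BJ + BG.
The resulting 18×12 matrix has rank 12, and its Smith normal form has invariant factors (1,1,1,1,1,1,1,1,1,1,1,2).

From H_k ≅ ker(∂_k) / im(∂_{k+1}) we obtain:

  H_1: rank ker ∂_1 − rank ∂_2 = (18 − 6) − 12 = 0, and ∂_2 has invariant factor 2 > 1, so H_1 ≅ Z_2.

H_1 ≅ Z_2.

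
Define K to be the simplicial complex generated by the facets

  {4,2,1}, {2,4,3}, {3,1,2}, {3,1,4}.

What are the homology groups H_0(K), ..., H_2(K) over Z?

Fix the vertex order 1 < 2 < 3 < 4 and write every simplex with vertices in increasing order. Then dim K = 2 and the simplices of K are:

  0-simplices (4): [1], [2], [3], [4]
  1-simplices (6): [1,2], [1,3], [1,4], [2,3], [2,4], [3,4]
  2-simplices (4): [1,2,3], [1,2,4], [1,3,4], [2,3,4]

giving chain groups C_0 ≅ Z^4, C_1 ≅ Z^6, C_2 ≅ Z^4.

The boundary map ∂_1: C_1 → C_0 is given by ∂[p,q] = [q] − [p]. For instance
  ∂[1,2] = [2] − [1].
This gives a 4×6 integer matrix of rank 3; reducing to Smith normal form yields diagonal entries (1,1,1).

∂_2: C_2 → C_1 sends each 2-simplex [p,q,r] to [q,r] − [p,r] + [p,q]. For instance
  ∂[1,3,4] = [3,4] − [1,4] + [1,3],
  ∂[1,2,4] = [2,4] − [1,4] + [1,2].
The 6×4 boundary matrix has rank 3 and Smith normal form diag(1,1,1).

Reading off H_k = ker ∂_k / im ∂_{k+1}:

  H_0: rank C_0 − rank ∂_1 = 4 − 3 = 1, and the invariant factors of ∂_1 are all 1, so H_0 = Z.
  H_1: rank ker ∂_1 − rank ∂_2 = (6 − 3) − 3 = 0, and the invariant factors of ∂_2 are all 1, so H_1 = 0.
  H_2: rank ker ∂_2 − rank ∂_3 = (4 − 3) − 0 = 1, and there is no ∂_3, so H_2 = Z.

H_0 = Z,  H_1 = 0,  H_2 = Z.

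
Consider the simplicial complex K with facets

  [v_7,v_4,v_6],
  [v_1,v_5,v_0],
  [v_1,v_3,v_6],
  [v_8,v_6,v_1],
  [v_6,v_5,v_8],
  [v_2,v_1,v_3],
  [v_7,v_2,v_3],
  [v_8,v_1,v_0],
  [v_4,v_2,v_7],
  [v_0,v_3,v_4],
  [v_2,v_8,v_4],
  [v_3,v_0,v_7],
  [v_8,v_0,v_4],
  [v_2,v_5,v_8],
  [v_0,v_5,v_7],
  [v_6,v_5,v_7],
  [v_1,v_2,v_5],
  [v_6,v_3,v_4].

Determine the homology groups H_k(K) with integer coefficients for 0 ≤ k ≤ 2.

Order the vertices as v_0 < v_1 < v_2 < v_3 < v_4 < v_5 < v_6 < v_7 < v_8. Listing each simplex with vertices in this order, K has dimension 2 with simplices:

  0-simplices (9): [v_0], [v_1], [v_2], [v_3], [v_4], [v_5], [v_6], [v_7], [v_8]
  1-simplices (27): (27 of them)
  2-simplices (18): (18 of them)

so the chain groups are C_0 ≅ Z^9, C_1 ≅ Z^27, C_2 ≅ Z^18.

Boundary ∂_1: C_1 → C_0 maps an edge to its endpoints' difference, ∂[p,q] = q − p. For instance
  ∂[v_2,v_7] = [v_7] − [v_2].
The resulting 9×27 matrix has rank 8, and its Smith normal form has invariant factors (1,1,1,1,1,1,1,1).

Boundary ∂_2: C_2 → C_1 acts by ∂[p,q,r] = [q,r] − [p,r] + [p,q]. For instance
  ∂[v_0,v_3,v_7] = [v_3,v_7] − [v_0,v_7] + [v_0,v_3],
  ∂[v_0,v_1,v_5] = [v_1,v_5] − [v_0,v_5] + [v_0,v_1].
The 27×18 boundary matrix has rank 18 and Smith normal form diag(1,1,1,1,1,1,1,1,1,1,1,1,1,1,1,1,1,2).

From H_k ≅ ker(∂_k) / im(∂_{k+1}) we obtain:

  H_0: rank C_0 − rank ∂_1 = 9 − 8 = 1, and the invariant factors of ∂_1 are all 1, so H_0 ≅ Z.
  H_1: rank ker ∂_1 − rank ∂_2 = (27 − 8) − 18 = 1, and ∂_2 has invariant factor 2 > 1, so H_1 ≅ Z × Z/2.
  H_2: rank ker ∂_2 − rank ∂_3 = (18 − 18) − 0 = 0, and there is no ∂_3, so H_2 ≅ 0.

(K is a triangulation of the Klein bottle.)

H_0 ≅ Z,  H_1 ≅ Z × Z/2,  H_2 = 0.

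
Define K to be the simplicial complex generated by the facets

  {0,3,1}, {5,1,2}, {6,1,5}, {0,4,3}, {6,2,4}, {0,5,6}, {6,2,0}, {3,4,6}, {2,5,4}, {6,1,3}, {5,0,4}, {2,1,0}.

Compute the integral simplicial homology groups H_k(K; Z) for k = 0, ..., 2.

Order the vertices as 0 < 1 < 2 < 3 < 4 < 5 < 6. Listing each simplex with vertices in this order, K has dimension 2 with simplices:

  0-simplices (7): [0], [1], [2], [3], [4], [5], [6]
  1-simplices (18): [0,1], [0,2], [0,3], [0,4], [0,5], [0,6], [1,2], [1,3], [1,5], [1,6], [2,4], [2,5], [2,6], [3,4], [3,6], [4,5], [4,6], [5,6]
  2-simplices (12): [0,1,2], [0,1,3], [0,2,6], [0,3,4], [0,4,5], [0,5,6], [1,2,5], [1,3,6], [1,5,6], [2,4,5], [2,4,6], [3,4,6]

Hence C_0 ≅ Z^7, C_1 ≅ Z^18, C_2 ≅ Z^12.

The boundary map ∂_1: C_1 → C_0 maps an edge to its endpoints' difference, ∂[p,q] = q − p. For instance
  ∂[3,4] = [4] − [3].
As a 7×18 matrix over Z this has rank 6, with invariant factors (1,1,1,1,1,1).

∂_2: C_2 → C_1 sends each 2-simplex [p,q,r] to [q,r] − [p,r] + [p,q]. For instance
  ∂[1,2,5] = [2,5] − [1,5] + [1,2],
  ∂[0,1,3] = [1,3] − [0,3] + [0,1].
The resulting 18×12 matrix has rank 12, and its Smith normal form has invariant factors (1,1,1,1,1,1,1,1,1,1,1,2).

Computing H_k = (kernel of ∂_k) / (image of ∂_{k+1}):

  H_0: rank C_0 − rank ∂_1 = 7 − 6 = 1, and the invariant factors of ∂_1 are all 1, so H_0 ≅ Z.
  H_1: rank ker ∂_1 − rank ∂_2 = (18 − 6) − 12 = 0, and ∂_2 has invariant factor 2 > 1, so H_1 ≅ Z/2Z.
  H_2: rank ker ∂_2 − rank ∂_3 = (12 − 12) − 0 = 0, and there is no ∂_3, so H_2 ≅ 0.

As a check, the Euler characteristic is 7 − 18 + 12 = 1, which agrees with 1 − 0 + 0 = 1.
(K is a triangulation of the real projective plane RP^2.)

H_0 ≅ Z,  H_1 ≅ Z/2Z,  H_2 = 0.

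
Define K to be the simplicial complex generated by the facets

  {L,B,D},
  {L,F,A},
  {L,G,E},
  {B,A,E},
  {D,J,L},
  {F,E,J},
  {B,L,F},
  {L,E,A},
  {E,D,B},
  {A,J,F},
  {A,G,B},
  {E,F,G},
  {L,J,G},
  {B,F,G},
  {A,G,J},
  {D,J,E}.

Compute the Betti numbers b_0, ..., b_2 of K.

b_0 = 1, b_1 = 2, b_2 = 1.

We work with the vertex ordering A < B < D < E < F < G < J < L. The simplices of K, each written with vertices in increasing order, are:

  0-simplices (8): A, B, D, E, F, G, J, L
  1-simplices (24): AB, AE, AF, AG, AJ, AL, BD, BE, BF, BG, BL, DE, DJ, DL, EF, EG, EJ, EL, FG, FJ, FL, GJ, GL, JL
  2-simplices (16): ABE, ABG, AEL, AFJ, AFL, AGJ, BDE, BDL, BFG, BFL, DEJ, DJL, EFG, EFJ, EGL, GJL

so the chain groups are C_0 ≅ Z^8, C_1 ≅ Z^24, C_2 ≅ Z^16.

Boundary ∂_1: C_1 → C_0 sends each edge [p,q] (with p < q) to q − p. For instance
  ∂AE = E − A.
The 8×24 boundary matrix has rank 7 and Smith normal form diag(1,1,1,1,1,1,1).

The boundary map ∂_2: C_2 → C_1 sends each 2-simplex [p,q,r] to [q,r] − [p,r] + [p,q]. For instance
  ∂AGJ = GJ − AJ + AG,
  ∂AFJ = FJ − AJ + AF.
The resulting 24×16 matrix has rank 15, and its Smith normal form has invariant factors (1,1,1,1,1,1,1,1,1,1,1,1,1,1,1).

Now H_k = ker ∂_k / im ∂_{k+1}, so:

  H_0: rank C_0 − rank ∂_1 = 8 − 7 = 1, and the invariant factors of ∂_1 are all 1, so H_0 = Z.
  H_1: rank ker ∂_1 − rank ∂_2 = (24 − 7) − 15 = 2, and the invariant factors of ∂_2 are all 1, so H_1 = Z^2.
  H_2: rank ker ∂_2 − rank ∂_3 = (16 − 15) − 0 = 1, and there is no ∂_3, so H_2 = Z.

Hence the Betti numbers are b_0 = 1, b_1 = 2, b_2 = 1.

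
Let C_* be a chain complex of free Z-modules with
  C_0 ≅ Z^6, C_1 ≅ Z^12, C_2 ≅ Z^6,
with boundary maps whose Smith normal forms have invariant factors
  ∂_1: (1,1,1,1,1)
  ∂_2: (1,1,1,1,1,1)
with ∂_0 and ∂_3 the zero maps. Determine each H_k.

H_0 = Z,  H_1 = Z,  H_2 = 0.

H_0: b_0 = 6 − 0 − 5 = 1; torsion from ∂_1 factors > 1: none. So H_0 = Z.
H_1: b_1 = 12 − 5 − 6 = 1; torsion from ∂_2 factors > 1: none. So H_1 = Z.
H_2: b_2 = 6 − 6 − 0 = 0; torsion from ∂_3 factors > 1: none. So H_2 = 0.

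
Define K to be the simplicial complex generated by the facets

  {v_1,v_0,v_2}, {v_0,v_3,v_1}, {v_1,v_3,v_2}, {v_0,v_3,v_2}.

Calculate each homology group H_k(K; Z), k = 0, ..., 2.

H_0 = Z,  H_1 = 0,  H_2 = Z.

K has 4 vertices, 6 edges, 4 triangles.
rank ∂_0 = 0, rank ∂_1 = 3 ⇒ b_0 = 4 − 0 − 3 = 1; all invariant factors of ∂_1 are 1 so no torsion. So H_0 ≅ Z.
rank ∂_1 = 3, rank ∂_2 = 3 ⇒ b_1 = 6 − 3 − 3 = 0; all invariant factors of ∂_2 are 1 so no torsion. So H_1 ≅ 0.
rank ∂_2 = 3, rank ∂_3 = 0 ⇒ b_2 = 4 − 3 − 0 = 1. So H_2 ≅ Z.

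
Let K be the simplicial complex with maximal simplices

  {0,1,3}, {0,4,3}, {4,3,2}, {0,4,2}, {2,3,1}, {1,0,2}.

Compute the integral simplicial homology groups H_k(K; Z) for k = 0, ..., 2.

H_0 ≅ Z,  H_1 = 0,  H_2 ≅ Z.

Fix the vertex order 0 < 1 < 2 < 3 < 4 and write every simplex with vertices in increasing order. Then dim K = 2 and the simplices of K are:

  0-simplices (5): [0], [1], [2], [3], [4]
  1-simplices (9): [0,1], [0,2], [0,3], [0,4], [1,2], [1,3], [2,3], [2,4], [3,4]
  2-simplices (6): [0,1,2], [0,1,3], [0,2,4], [0,3,4], [1,2,3], [2,3,4]

so the chain groups are C_0 ≅ Z^5, C_1 ≅ Z^9, C_2 ≅ Z^6.

The boundary map ∂_1: C_1 → C_0 sends each edge [p,q] (with p < q) to q − p. For instance
  ∂[1,3] = [3] − [1].
The resulting 5×9 matrix has rank 4, and its Smith normal form has invariant factors (1,1,1,1).

Boundary ∂_2: C_2 → C_1 maps a triangle to the signed sum of its edges. For instance
  ∂[2,3,4] = [3,4] − [2,4] + [2,3],
  ∂[0,3,4] = [3,4] − [0,4] + [0,3].
As a 9×6 matrix over Z this has rank 5, with invariant factors (1,1,1,1,1).

Computing H_k = (kernel of ∂_k) / (image of ∂_{k+1}):

  H_0: rank C_0 − rank ∂_1 = 5 − 4 = 1, and the invariant factors of ∂_1 are all 1, so H_0 ≅ Z.
  H_1: rank ker ∂_1 − rank ∂_2 = (9 − 4) − 5 = 0, and the invariant factors of ∂_2 are all 1, so H_1 ≅ 0.
  H_2: rank ker ∂_2 − rank ∂_3 = (6 − 5) − 0 = 1, and there is no ∂_3, so H_2 ≅ Z.

(K is a triangulation of the 2-sphere S^2.)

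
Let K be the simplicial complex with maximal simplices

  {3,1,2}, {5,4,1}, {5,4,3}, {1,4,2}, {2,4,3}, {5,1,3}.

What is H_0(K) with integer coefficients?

H_0 ≅ Z.

K has 5 vertices, 9 edges, 6 triangles.
rank ∂_0 = 0, rank ∂_1 = 4 ⇒ b_0 = 5 − 0 − 4 = 1; all invariant factors of ∂_1 are 1 so no torsion. So H_0 ≅ Z.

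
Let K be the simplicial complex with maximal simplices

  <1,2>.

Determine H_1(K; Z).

H_1 ≅ 0.

We work with the vertex ordering 1 < 2. The simplices of K, each written with vertices in increasing order, are:

  0-simplices (2): [1], [2]
  1-simplices (1): [1,2]

giving chain groups C_0 ≅ Z^2, C_1 ≅ Z^1.

∂_1: C_1 → C_0 maps an edge to its endpoints' difference, ∂[p,q] = q − p. For instance
  ∂[1,2] = [2] − [1].
This gives a 2×1 integer matrix of rank 1; reducing to Smith normal form yields diagonal entries (1).

From H_k ≅ ker(∂_k) / im(∂_{k+1}) we obtain:

  H_1: rank ker ∂_1 − rank ∂_2 = (1 − 1) − 0 = 0, and there is no ∂_2, so H_1 ≅ 0.

(K is a triangulation of the 1-simplex.)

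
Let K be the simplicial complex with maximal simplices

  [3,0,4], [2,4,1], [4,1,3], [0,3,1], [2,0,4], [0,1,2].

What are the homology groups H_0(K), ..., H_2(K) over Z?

Order the vertices as 0 < 1 < 2 < 3 < 4. Listing each simplex with vertices in this order, K has dimension 2 with simplices:

  0-simplices (5): [0], [1], [2], [3], [4]
  1-simplices (9): [0,1], [0,2], [0,3], [0,4], [1,2], [1,3], [1,4], [2,4], [3,4]
  2-simplices (6): [0,1,2], [0,1,3], [0,2,4], [0,3,4], [1,2,4], [1,3,4]

so the chain groups are C_0 ≅ Z^5, C_1 ≅ Z^9, C_2 ≅ Z^6.

Boundary ∂_1: C_1 → C_0 maps an edge to its endpoints' difference, ∂[p,q] = q − p. For instance
  ∂[0,2] = [2] − [0].
The 5×9 boundary matrix has rank 4 and Smith normal form diag(1,1,1,1).

Boundary ∂_2: C_2 → C_1 acts by ∂[p,q,r] = [q,r] − [p,r] + [p,q]. For instance
  ∂[1,3,4] = [3,4] − [1,4] + [1,3],
  ∂[0,3,4] = [3,4] − [0,4] + [0,3].
This gives a 9×6 integer matrix of rank 5; reducing to Smith normal form yields diagonal entries (1,1,1,1,1).

Computing H_k = (kernel of ∂_k) / (image of ∂_{k+1}):

  H_0: rank C_0 − rank ∂_1 = 5 − 4 = 1, and the invariant factors of ∂_1 are all 1, so H_0 ≅ Z.
  H_1: rank ker ∂_1 − rank ∂_2 = (9 − 4) − 5 = 0, and the invariant factors of ∂_2 are all 1, so H_1 ≅ 0.
  H_2: rank ker ∂_2 − rank ∂_3 = (6 − 5) − 0 = 1, and there is no ∂_3, so H_2 ≅ Z.

(K is a triangulation of the 2-sphere S^2.)

H_0 = Z,  H_1 = 0,  H_2 = Z.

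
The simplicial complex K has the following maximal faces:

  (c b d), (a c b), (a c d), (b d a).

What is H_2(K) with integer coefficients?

K has 4 vertices, 6 edges, 4 triangles.
rank ∂_2 = 3, rank ∂_3 = 0 ⇒ b_2 = 4 − 3 − 0 = 1. So H_2 = Z.

H_2 ≅ Z.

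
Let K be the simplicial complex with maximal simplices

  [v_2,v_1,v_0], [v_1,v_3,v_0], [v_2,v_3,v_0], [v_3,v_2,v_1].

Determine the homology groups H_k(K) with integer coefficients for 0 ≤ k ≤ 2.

H_0 = Z,  H_1 = 0,  H_2 = Z.

Order the vertices as v_0 < v_1 < v_2 < v_3. Listing each simplex with vertices in this order, K has dimension 2 with simplices:

  0-simplices (4): [v_0], [v_1], [v_2], [v_3]
  1-simplices (6): [v_0,v_1], [v_0,v_2], [v_0,v_3], [v_1,v_2], [v_1,v_3], [v_2,v_3]
  2-simplices (4): [v_0,v_1,v_2], [v_0,v_1,v_3], [v_0,v_2,v_3], [v_1,v_2,v_3]

giving chain groups C_0 ≅ Z^4, C_1 ≅ Z^6, C_2 ≅ Z^4.

∂_1: C_1 → C_0 sends each edge [p,q] (with p < q) to q − p.
The resulting 4×6 matrix has rank 3, and its Smith normal form has invariant factors (1,1,1).

The boundary map ∂_2: C_2 → C_1 sends each 2-simplex [p,q,r] to [q,r] − [p,r] + [p,q]. For instance
  ∂[v_1,v_2,v_3] = [v_2,v_3] − [v_1,v_3] + [v_1,v_2],
  ∂[v_0,v_2,v_3] = [v_2,v_3] − [v_0,v_3] + [v_0,v_2].
The resulting 6×4 matrix has rank 3, and its Smith normal form has invariant factors (1,1,1).

Computing H_k = (kernel of ∂_k) / (image of ∂_{k+1}):

  H_0: rank C_0 − rank ∂_1 = 4 − 3 = 1, and the invariant factors of ∂_1 are all 1, so H_0 ≅ Z.
  H_1: rank ker ∂_1 − rank ∂_2 = (6 − 3) − 3 = 0, and the invariant factors of ∂_2 are all 1, so H_1 ≅ 0.
  H_2: rank ker ∂_2 − rank ∂_3 = (4 − 3) − 0 = 1, and there is no ∂_3, so H_2 ≅ Z.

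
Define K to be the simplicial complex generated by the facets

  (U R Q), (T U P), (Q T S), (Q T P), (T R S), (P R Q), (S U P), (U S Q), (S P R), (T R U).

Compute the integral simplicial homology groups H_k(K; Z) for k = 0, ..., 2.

K has 6 vertices, 15 edges, 10 triangles.
rank ∂_0 = 0, rank ∂_1 = 5 ⇒ b_0 = 6 − 0 − 5 = 1; all invariant factors of ∂_1 are 1 so no torsion. So H_0 = Z.
rank ∂_1 = 5, rank ∂_2 = 10 ⇒ b_1 = 15 − 5 − 10 = 0; ∂_2 has invariant factor(s) [2] giving torsion. So H_1 = Z/2Z.
rank ∂_2 = 10, rank ∂_3 = 0 ⇒ b_2 = 10 − 10 − 0 = 0. So H_2 = 0.

H_0 = Z,  H_1 = Z/2Z,  H_2 = 0.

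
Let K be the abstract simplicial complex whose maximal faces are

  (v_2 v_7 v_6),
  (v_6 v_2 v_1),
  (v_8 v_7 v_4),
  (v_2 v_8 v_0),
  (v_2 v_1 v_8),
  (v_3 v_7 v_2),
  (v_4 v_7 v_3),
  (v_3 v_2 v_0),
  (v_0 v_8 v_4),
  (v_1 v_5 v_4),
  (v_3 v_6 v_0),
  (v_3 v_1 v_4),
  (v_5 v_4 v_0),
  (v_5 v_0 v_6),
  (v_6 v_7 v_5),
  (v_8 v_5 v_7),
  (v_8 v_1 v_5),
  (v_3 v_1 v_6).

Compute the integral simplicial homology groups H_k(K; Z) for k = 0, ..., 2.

H_0 ≅ Z,  H_1 ≅ Z ⊕ Z/2Z,  H_2 = 0.

Fix the vertex order v_0 < v_1 < v_2 < v_3 < v_4 < v_5 < v_6 < v_7 < v_8 and write every simplex with vertices in increasing order. Then dim K = 2 and the simplices of K are:

  0-simplices (9): [v_0], [v_1], [v_2], [v_3], [v_4], [v_5], [v_6], [v_7], [v_8]
  1-simplices (27): (27 of them)
  2-simplices (18): (18 of them)

Hence C_0 ≅ Z^9, C_1 ≅ Z^27, C_2 ≅ Z^18.

Boundary ∂_1: C_1 → C_0 is given by ∂[p,q] = [q] − [p]. For instance
  ∂[v_1,v_3] = [v_3] − [v_1].
As a 9×27 matrix over Z this has rank 8, with invariant factors (1,1,1,1,1,1,1,1).

The boundary map ∂_2: C_2 → C_1 acts by ∂[p,q,r] = [q,r] − [p,r] + [p,q]. For instance
  ∂[v_5,v_6,v_7] = [v_6,v_7] − [v_5,v_7] + [v_5,v_6],
  ∂[v_0,v_4,v_8] = [v_4,v_8] − [v_0,v_8] + [v_0,v_4].
This gives a 27×18 integer matrix of rank 18; reducing to Smith normal form yields diagonal entries (1,1,1,1,1,1,1,1,1,1,1,1,1,1,1,1,1,2).

Reading off H_k = ker ∂_k / im ∂_{k+1}:

  H_0: rank C_0 − rank ∂_1 = 9 − 8 = 1, and the invariant factors of ∂_1 are all 1, so H_0 = Z.
  H_1: rank ker ∂_1 − rank ∂_2 = (27 − 8) − 18 = 1, and ∂_2 has invariant factor 2 > 1, so H_1 = Z ⊕ Z/2Z.
  H_2: rank ker ∂_2 − rank ∂_3 = (18 − 18) − 0 = 0, and there is no ∂_3, so H_2 = 0.

As a check, the Euler characteristic is 9 − 27 + 18 = 0, which agrees with 1 − 1 + 0 = 0.
(K is a triangulation of the Klein bottle.)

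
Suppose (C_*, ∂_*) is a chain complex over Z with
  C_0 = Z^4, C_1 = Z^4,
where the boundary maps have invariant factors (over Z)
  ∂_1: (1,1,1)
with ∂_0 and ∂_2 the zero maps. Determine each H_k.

H_0: b_0 = 4 − 0 − 3 = 1; torsion from ∂_1 factors > 1: none. So H_0 = Z.
H_1: b_1 = 4 − 3 − 0 = 1; torsion from ∂_2 factors > 1: none. So H_1 = Z.

H_0 = Z,  H_1 = Z.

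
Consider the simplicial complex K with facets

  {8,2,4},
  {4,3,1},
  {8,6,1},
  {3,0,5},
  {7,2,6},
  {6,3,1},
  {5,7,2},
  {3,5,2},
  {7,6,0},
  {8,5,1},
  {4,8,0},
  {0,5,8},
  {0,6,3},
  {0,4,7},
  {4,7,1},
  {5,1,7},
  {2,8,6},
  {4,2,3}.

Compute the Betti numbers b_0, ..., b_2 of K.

K has 9 vertices, 27 edges, 18 triangles.
rank ∂_0 = 0, rank ∂_1 = 8 ⇒ b_0 = 9 − 0 − 8 = 1; all invariant factors of ∂_1 are 1 so no torsion. So H_0 = Z.
rank ∂_1 = 8, rank ∂_2 = 17 ⇒ b_1 = 27 − 8 − 17 = 2; all invariant factors of ∂_2 are 1 so no torsion. So H_1 = Z^2.
rank ∂_2 = 17, rank ∂_3 = 0 ⇒ b_2 = 18 − 17 − 0 = 1. So H_2 = Z.

b_0 = 1, b_1 = 2, b_2 = 1.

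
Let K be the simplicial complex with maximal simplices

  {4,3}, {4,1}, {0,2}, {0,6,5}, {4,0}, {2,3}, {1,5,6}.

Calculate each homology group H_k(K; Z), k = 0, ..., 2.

We work with the vertex ordering 0 < 1 < 2 < 3 < 4 < 5 < 6. The simplices of K, each written with vertices in increasing order, are:

  0-simplices (7): [0], [1], [2], [3], [4], [5], [6]
  1-simplices (10): [0,2], [0,4], [0,5], [0,6], [1,4], [1,5], [1,6], [2,3], [3,4], [5,6]
  2-simplices (2): [0,5,6], [1,5,6]

Hence C_0 ≅ Z^7, C_1 ≅ Z^10, C_2 ≅ Z^2.

∂_1: C_1 → C_0 is given by ∂[p,q] = [q] − [p].
This gives a 7×10 integer matrix of rank 6; reducing to Smith normal form yields diagonal entries (1,1,1,1,1,1).

Boundary ∂_2: C_2 → C_1 acts by ∂[p,q,r] = [q,r] − [p,r] + [p,q]. For instance
  ∂[0,5,6] = [5,6] − [0,6] + [0,5],
  ∂[1,5,6] = [5,6] − [1,6] + [1,5].
This gives a 10×2 integer matrix of rank 2; reducing to Smith normal form yields diagonal entries (1,1).

Computing H_k = (kernel of ∂_k) / (image of ∂_{k+1}):

  H_0: rank C_0 − rank ∂_1 = 7 − 6 = 1, and the invariant factors of ∂_1 are all 1, so H_0 ≅ Z.
  H_1: rank ker ∂_1 − rank ∂_2 = (10 − 6) − 2 = 2, and the invariant factors of ∂_2 are all 1, so H_1 ≅ Z^2.
  H_2: rank ker ∂_2 − rank ∂_3 = (2 − 2) − 0 = 0, and there is no ∂_3, so H_2 ≅ 0.

H_0 ≅ Z,  H_1 ≅ Z^2,  H_2 = 0.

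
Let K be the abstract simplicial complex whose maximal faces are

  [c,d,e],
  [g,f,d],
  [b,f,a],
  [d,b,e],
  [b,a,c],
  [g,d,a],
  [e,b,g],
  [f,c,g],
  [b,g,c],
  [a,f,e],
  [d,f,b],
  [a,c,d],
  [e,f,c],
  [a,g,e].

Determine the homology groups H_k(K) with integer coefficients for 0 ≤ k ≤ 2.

H_0 ≅ Z,  H_1 ≅ Z^2,  H_2 ≅ Z.

Order the vertices as a < b < c < d < e < f < g. Listing each simplex with vertices in this order, K has dimension 2 with simplices:

  0-simplices (7): a, b, c, d, e, f, g
  1-simplices (21): ab, ac, ad, ae, af, ag, bc, bd, be, bf, bg, cd, ce, cf, cg, de, df, dg, ef, eg, fg
  2-simplices (14): abc, abf, acd, adg, aef, aeg, bcg, bde, bdf, beg, cde, cef, cfg, dfg

Hence C_0 ≅ Z^7, C_1 ≅ Z^21, C_2 ≅ Z^14.

∂_1: C_1 → C_0 is given by ∂[p,q] = [q] − [p].
As a 7×21 matrix over Z this has rank 6, with invariant factors (1,1,1,1,1,1).

The boundary map ∂_2: C_2 → C_1 acts by ∂[p,q,r] = [q,r] − [p,r] + [p,q]. For instance
  ∂cfg = fg − cg + cf,
  ∂bdf = df − bf + bd.
The resulting 21×14 matrix has rank 13, and its Smith normal form has invariant factors (1,1,1,1,1,1,1,1,1,1,1,1,1).

From H_k ≅ ker(∂_k) / im(∂_{k+1}) we obtain:

  H_0: rank C_0 − rank ∂_1 = 7 − 6 = 1, and the invariant factors of ∂_1 are all 1, so H_0 = Z.
  H_1: rank ker ∂_1 − rank ∂_2 = (21 − 6) − 13 = 2, and the invariant factors of ∂_2 are all 1, so H_1 = Z^2.
  H_2: rank ker ∂_2 − rank ∂_3 = (14 − 13) − 0 = 1, and there is no ∂_3, so H_2 = Z.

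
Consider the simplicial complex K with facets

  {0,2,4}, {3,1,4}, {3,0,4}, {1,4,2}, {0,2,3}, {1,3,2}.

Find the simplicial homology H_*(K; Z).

H_0 = Z,  H_1 = 0,  H_2 = Z.

Fix the vertex order 0 < 1 < 2 < 3 < 4 and write every simplex with vertices in increasing order. Then dim K = 2 and the simplices of K are:

  0-simplices (5): [0], [1], [2], [3], [4]
  1-simplices (9): [0,2], [0,3], [0,4], [1,2], [1,3], [1,4], [2,3], [2,4], [3,4]
  2-simplices (6): [0,2,3], [0,2,4], [0,3,4], [1,2,3], [1,2,4], [1,3,4]

Hence C_0 ≅ Z^5, C_1 ≅ Z^9, C_2 ≅ Z^6.

∂_1: C_1 → C_0 is given by ∂[p,q] = [q] − [p]. For instance
  ∂[2,4] = [4] − [2].
This gives a 5×9 integer matrix of rank 4; reducing to Smith normal form yields diagonal entries (1,1,1,1).

The boundary map ∂_2: C_2 → C_1 sends each 2-simplex [p,q,r] to [q,r] − [p,r] + [p,q]. For instance
  ∂[0,3,4] = [3,4] − [0,4] + [0,3],
  ∂[1,2,4] = [2,4] − [1,4] + [1,2].
As a 9×6 matrix over Z this has rank 5, with invariant factors (1,1,1,1,1).

Now H_k = ker ∂_k / im ∂_{k+1}, so:

  H_0: rank C_0 − rank ∂_1 = 5 − 4 = 1, and the invariant factors of ∂_1 are all 1, so H_0 = Z.
  H_1: rank ker ∂_1 − rank ∂_2 = (9 − 4) − 5 = 0, and the invariant factors of ∂_2 are all 1, so H_1 = 0.
  H_2: rank ker ∂_2 − rank ∂_3 = (6 − 5) − 0 = 1, and there is no ∂_3, so H_2 = Z.

(K is a triangulation of the 2-sphere S^2.)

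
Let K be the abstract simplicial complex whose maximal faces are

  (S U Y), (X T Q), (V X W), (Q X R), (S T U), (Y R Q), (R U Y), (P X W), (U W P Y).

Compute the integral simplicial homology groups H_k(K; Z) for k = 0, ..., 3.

H_0 = Z,  H_1 = Z^2,  H_2 = 0,  H_3 = 0.

We work with the vertex ordering P < Q < R < S < T < U < V < W < X < Y. The simplices of K, each written with vertices in increasing order, are:

  0-simplices (10): P, Q, R, S, T, U, V, W, X, Y
  1-simplices (22): PU, PW, PX, PY, QR, QT, QX, QY, RU, RX, RY, ST, SU, SY, TU, TX, UW, UY, VW, VX, WX, WY
  2-simplices (12): PUW, PUY, PWX, PWY, QRX, QRY, QTX, RUY, STU, SUY, UWY, VWX
  3-simplices (1): PUWY

giving chain groups C_0 ≅ Z^10, C_1 ≅ Z^22, C_2 ≅ Z^12, C_3 ≅ Z^1.

Boundary ∂_1: C_1 → C_0 maps an edge to its endpoints' difference, ∂[p,q] = q − p.
This gives a 10×22 integer matrix of rank 9; reducing to Smith normal form yields diagonal entries (1,1,1,1,1,1,1,1,1).

Boundary ∂_2: C_2 → C_1 sends each 2-simplex [p,q,r] to [q,r] − [p,r] + [p,q]. For instance
  ∂STU = TU − SU + ST,
  ∂PWY = WY − PY + PW.
The resulting 22×12 matrix has rank 11, and its Smith normal form has invariant factors (1,1,1,1,1,1,1,1,1,1,1).

Boundary ∂_3: C_3 → C_2 sends each 3-simplex σ to the alternating sum Σ_i (−1)^i (σ with its i-th vertex removed). For instance
  ∂PUWY = UWY − PWY + PUY − PUW.
This gives a 12×1 integer matrix of rank 1; reducing to Smith normal form yields diagonal entries (1).

Now H_k = ker ∂_k / im ∂_{k+1}, so:

  H_0: rank C_0 − rank ∂_1 = 10 − 9 = 1, and the invariant factors of ∂_1 are all 1, so H_0 ≅ Z.
  H_1: rank ker ∂_1 − rank ∂_2 = (22 − 9) − 11 = 2, and the invariant factors of ∂_2 are all 1, so H_1 ≅ Z^2.
  H_2: rank ker ∂_2 − rank ∂_3 = (12 − 11) − 1 = 0, and the invariant factors of ∂_3 are all 1, so H_2 ≅ 0.
  H_3: rank ker ∂_3 − rank ∂_4 = (1 − 1) − 0 = 0, and there is no ∂_4, so H_3 ≅ 0.

As a check, the Euler characteristic is 10 − 22 + 12 − 1 = -1, which agrees with 1 − 2 + 0 − 0 = -1.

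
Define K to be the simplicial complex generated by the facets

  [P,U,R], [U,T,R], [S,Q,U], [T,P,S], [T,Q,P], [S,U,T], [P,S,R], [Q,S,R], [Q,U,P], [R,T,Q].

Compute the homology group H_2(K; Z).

Fix the vertex order P < Q < R < S < T < U and write every simplex with vertices in increasing order. Then dim K = 2 and the simplices of K are:

  0-simplices (6): P, Q, R, S, T, U
  1-simplices (15): PQ, PR, PS, PT, PU, QR, QS, QT, QU, RS, RT, RU, ST, SU, TU
  2-simplices (10): PQT, PQU, PRS, PRU, PST, QRS, QRT, QSU, RTU, STU

giving chain groups C_0 ≅ Z^6, C_1 ≅ Z^15, C_2 ≅ Z^10.

Boundary ∂_1: C_1 → C_0 sends each edge [p,q] (with p < q) to q − p.
The 6×15 boundary matrix has rank 5 and Smith normal form diag(1,1,1,1,1).

Boundary ∂_2: C_2 → C_1 sends each 2-simplex [p,q,r] to [q,r] − [p,r] + [p,q]. For instance
  ∂PQU = QU − PU + PQ,
  ∂PQT = QT − PT + PQ.
This gives a 15×10 integer matrix of rank 10; reducing to Smith normal form yields diagonal entries (1,1,1,1,1,1,1,1,1,2).

Reading off H_k = ker ∂_k / im ∂_{k+1}:

  H_2: rank ker ∂_2 − rank ∂_3 = (10 − 10) − 0 = 0, and there is no ∂_3, so H_2 = 0.

H_2 = 0.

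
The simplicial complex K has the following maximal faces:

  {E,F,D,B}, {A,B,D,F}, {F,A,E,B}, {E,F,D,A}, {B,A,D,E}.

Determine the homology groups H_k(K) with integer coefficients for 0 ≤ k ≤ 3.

We work with the vertex ordering A < B < D < E < F. The simplices of K, each written with vertices in increasing order, are:

  0-simplices (5): A, B, D, E, F
  1-simplices (10): AB, AD, AE, AF, BD, BE, BF, DE, DF, EF
  2-simplices (10): ABD, ABE, ABF, ADE, ADF, AEF, BDE, BDF, BEF, DEF
  3-simplices (5): ABDE, ABDF, ABEF, ADEF, BDEF

Hence C_0 ≅ Z^5, C_1 ≅ Z^10, C_2 ≅ Z^10, C_3 ≅ Z^5.

The boundary map ∂_1: C_1 → C_0 sends each edge [p,q] (with p < q) to q − p.
The resulting 5×10 matrix has rank 4, and its Smith normal form has invariant factors (1,1,1,1).

The boundary map ∂_2: C_2 → C_1 maps a triangle to the signed sum of its edges. For instance
  ∂ABD = BD − AD + AB,
  ∂BDE = DE − BE + BD.
As a 10×10 matrix over Z this has rank 6, with invariant factors (1,1,1,1,1,1).

The boundary map ∂_3: C_3 → C_2 sends each 3-simplex σ to the alternating sum Σ_i (−1)^i (σ with its i-th vertex removed). For instance
  ∂BDEF = DEF − BEF + BDF − BDE,
  ∂ABEF = BEF − AEF + ABF − ABE.
The 10×5 boundary matrix has rank 4 and Smith normal form diag(1,1,1,1).

Reading off H_k = ker ∂_k / im ∂_{k+1}:

  H_0: rank C_0 − rank ∂_1 = 5 − 4 = 1, and the invariant factors of ∂_1 are all 1, so H_0 = Z.
  H_1: rank ker ∂_1 − rank ∂_2 = (10 − 4) − 6 = 0, and the invariant factors of ∂_2 are all 1, so H_1 = 0.
  H_2: rank ker ∂_2 − rank ∂_3 = (10 − 6) − 4 = 0, and the invariant factors of ∂_3 are all 1, so H_2 = 0.
  H_3: rank ker ∂_3 − rank ∂_4 = (5 − 4) − 0 = 1, and there is no ∂_4, so H_3 = Z.

As a check, the Euler characteristic is 5 − 10 + 10 − 5 = 0, which agrees with 1 − 0 + 0 − 1 = 0.
(K is a triangulation of the 3-sphere S^3.)

H_0 ≅ Z,  H_1 = 0,  H_2 = 0,  H_3 ≅ Z.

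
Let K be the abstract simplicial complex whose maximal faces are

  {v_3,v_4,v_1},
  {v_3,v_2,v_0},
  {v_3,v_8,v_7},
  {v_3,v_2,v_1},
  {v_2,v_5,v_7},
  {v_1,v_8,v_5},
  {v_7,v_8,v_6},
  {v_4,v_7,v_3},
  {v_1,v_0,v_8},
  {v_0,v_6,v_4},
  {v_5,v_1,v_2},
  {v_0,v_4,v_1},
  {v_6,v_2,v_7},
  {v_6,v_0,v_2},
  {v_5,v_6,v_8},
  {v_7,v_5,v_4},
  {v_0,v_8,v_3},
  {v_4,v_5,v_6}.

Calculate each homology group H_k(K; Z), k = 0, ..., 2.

H_0 ≅ Z,  H_1 ≅ Z ⊕ Z/2,  H_2 = 0.

We work with the vertex ordering v_0 < v_1 < v_2 < v_3 < v_4 < v_5 < v_6 < v_7 < v_8. The simplices of K, each written with vertices in increasing order, are:

  0-simplices (9): [v_0], [v_1], [v_2], [v_3], [v_4], [v_5], [v_6], [v_7], [v_8]
  1-simplices (27): (27 of them)
  2-simplices (18): (18 of them)

Hence C_0 ≅ Z^9, C_1 ≅ Z^27, C_2 ≅ Z^18.

∂_1: C_1 → C_0 is given by ∂[p,q] = [q] − [p].
The resulting 9×27 matrix has rank 8, and its Smith normal form has invariant factors (1,1,1,1,1,1,1,1).

The boundary map ∂_2: C_2 → C_1 acts by ∂[p,q,r] = [q,r] − [p,r] + [p,q]. For instance
  ∂[v_0,v_2,v_6] = [v_2,v_6] − [v_0,v_6] + [v_0,v_2],
  ∂[v_1,v_2,v_5] = [v_2,v_5] − [v_1,v_5] + [v_1,v_2].
As a 27×18 matrix over Z this has rank 18, with invariant factors (1,1,1,1,1,1,1,1,1,1,1,1,1,1,1,1,1,2).

Now H_k = ker ∂_k / im ∂_{k+1}, so:

  H_0: rank C_0 − rank ∂_1 = 9 − 8 = 1, and the invariant factors of ∂_1 are all 1, so H_0 ≅ Z.
  H_1: rank ker ∂_1 − rank ∂_2 = (27 − 8) − 18 = 1, and ∂_2 has invariant factor 2 > 1, so H_1 ≅ Z ⊕ Z/2.
  H_2: rank ker ∂_2 − rank ∂_3 = (18 − 18) − 0 = 0, and there is no ∂_3, so H_2 ≅ 0.

As a check, the Euler characteristic is 9 − 27 + 18 = 0, which agrees with 1 − 1 + 0 = 0.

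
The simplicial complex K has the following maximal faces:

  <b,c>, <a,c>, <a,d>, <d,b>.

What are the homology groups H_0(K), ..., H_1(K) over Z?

H_0 ≅ Z,  H_1 ≅ Z.

Fix the vertex order a < b < c < d and write every simplex with vertices in increasing order. Then dim K = 1 and the simplices of K are:

  0-simplices (4): a, b, c, d
  1-simplices (4): ac, ad, bc, bd

Hence C_0 ≅ Z^4, C_1 ≅ Z^4.

Boundary ∂_1: C_1 → C_0 maps an edge to its endpoints' difference, ∂[p,q] = q − p. For instance
  ∂ad = d − a.
The 4×4 boundary matrix has rank 3 and Smith normal form diag(1,1,1).

Now H_k = ker ∂_k / im ∂_{k+1}, so:

  H_0: rank C_0 − rank ∂_1 = 4 − 3 = 1, and the invariant factors of ∂_1 are all 1, so H_0 ≅ Z.
  H_1: rank ker ∂_1 − rank ∂_2 = (4 − 3) − 0 = 1, and there is no ∂_2, so H_1 ≅ Z.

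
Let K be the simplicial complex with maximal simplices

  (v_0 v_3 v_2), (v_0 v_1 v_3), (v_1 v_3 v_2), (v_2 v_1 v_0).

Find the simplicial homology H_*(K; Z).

Take the total order v_0 < v_1 < v_2 < v_3 on the vertex set. Then K (dimension 2) consists of the simplices:

  0-simplices (4): [v_0], [v_1], [v_2], [v_3]
  1-simplices (6): [v_0,v_1], [v_0,v_2], [v_0,v_3], [v_1,v_2], [v_1,v_3], [v_2,v_3]
  2-simplices (4): [v_0,v_1,v_2], [v_0,v_1,v_3], [v_0,v_2,v_3], [v_1,v_2,v_3]

Hence C_0 ≅ Z^4, C_1 ≅ Z^6, C_2 ≅ Z^4.

The boundary map ∂_1: C_1 → C_0 sends each edge [p,q] (with p < q) to q − p. For instance
  ∂[v_2,v_3] = [v_3] − [v_2].
The 4×6 boundary matrix has rank 3 and Smith normal form diag(1,1,1).

The boundary map ∂_2: C_2 → C_1 maps a triangle to the signed sum of its edges. For instance
  ∂[v_1,v_2,v_3] = [v_2,v_3] − [v_1,v_3] + [v_1,v_2],
  ∂[v_0,v_2,v_3] = [v_2,v_3] − [v_0,v_3] + [v_0,v_2].
The 6×4 boundary matrix has rank 3 and Smith normal form diag(1,1,1).

Now H_k = ker ∂_k / im ∂_{k+1}, so:

  H_0: rank C_0 − rank ∂_1 = 4 − 3 = 1, and the invariant factors of ∂_1 are all 1, so H_0 ≅ Z.
  H_1: rank ker ∂_1 − rank ∂_2 = (6 − 3) − 3 = 0, and the invariant factors of ∂_2 are all 1, so H_1 ≅ 0.
  H_2: rank ker ∂_2 − rank ∂_3 = (4 − 3) − 0 = 1, and there is no ∂_3, so H_2 ≅ Z.

H_0 ≅ Z,  H_1 = 0,  H_2 ≅ Z.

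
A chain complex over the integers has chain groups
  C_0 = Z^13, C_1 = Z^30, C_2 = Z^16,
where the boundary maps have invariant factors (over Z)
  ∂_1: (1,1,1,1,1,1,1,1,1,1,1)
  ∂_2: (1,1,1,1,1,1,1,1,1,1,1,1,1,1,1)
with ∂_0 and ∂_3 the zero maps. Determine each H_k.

H_0 = Z^2,  H_1 = Z^4,  H_2 = Z.

H_0: b_0 = 13 − 0 − 11 = 2; torsion from ∂_1 factors > 1: none. So H_0 = Z^2.
H_1: b_1 = 30 − 11 − 15 = 4; torsion from ∂_2 factors > 1: none. So H_1 = Z^4.
H_2: b_2 = 16 − 15 − 0 = 1; torsion from ∂_3 factors > 1: none. So H_2 = Z.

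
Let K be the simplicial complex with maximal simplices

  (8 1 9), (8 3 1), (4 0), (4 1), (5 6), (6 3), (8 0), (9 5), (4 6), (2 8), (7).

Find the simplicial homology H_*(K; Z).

We work with the vertex ordering 0 < 1 < 2 < 3 < 4 < 5 < 6 < 7 < 8 < 9. The simplices of K, each written with vertices in increasing order, are:

  0-simplices (10): [0], [1], [2], [3], [4], [5], [6], [7], [8], [9]
  1-simplices (13): [0,4], [0,8], [1,3], [1,4], [1,8], [1,9], [2,8], [3,6], [3,8], [4,6], [5,6], [5,9], [8,9]
  2-simplices (2): [1,3,8], [1,8,9]

Hence C_0 ≅ Z^10, C_1 ≅ Z^13, C_2 ≅ Z^2.

∂_1: C_1 → C_0 maps an edge to its endpoints' difference, ∂[p,q] = q − p. For instance
  ∂[2,8] = [8] − [2].
The 10×13 boundary matrix has rank 8 and Smith normal form diag(1,1,1,1,1,1,1,1).

The boundary map ∂_2: C_2 → C_1 sends each 2-simplex [p,q,r] to [q,r] − [p,r] + [p,q]. For instance
  ∂[1,3,8] = [3,8] − [1,8] + [1,3],
  ∂[1,8,9] = [8,9] − [1,9] + [1,8].
As a 13×2 matrix over Z this has rank 2, with invariant factors (1,1).

Computing H_k = (kernel of ∂_k) / (image of ∂_{k+1}):

  H_0: rank C_0 − rank ∂_1 = 10 − 8 = 2, and the invariant factors of ∂_1 are all 1, so H_0 ≅ Z^2.
  H_1: rank ker ∂_1 − rank ∂_2 = (13 − 8) − 2 = 3, and the invariant factors of ∂_2 are all 1, so H_1 ≅ Z^3.
  H_2: rank ker ∂_2 − rank ∂_3 = (2 − 2) − 0 = 0, and there is no ∂_3, so H_2 ≅ 0.

H_0 ≅ Z^2,  H_1 ≅ Z^3,  H_2 = 0.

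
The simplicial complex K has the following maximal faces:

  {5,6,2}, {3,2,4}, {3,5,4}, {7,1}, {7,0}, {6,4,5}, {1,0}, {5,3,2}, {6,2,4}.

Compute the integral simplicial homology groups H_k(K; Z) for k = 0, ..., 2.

H_0 = Z^2,  H_1 = Z,  H_2 = Z.

K has 8 vertices, 12 edges, 6 triangles.
rank ∂_0 = 0, rank ∂_1 = 6 ⇒ b_0 = 8 − 0 − 6 = 2; all invariant factors of ∂_1 are 1 so no torsion. So H_0 ≅ Z^2.
rank ∂_1 = 6, rank ∂_2 = 5 ⇒ b_1 = 12 − 6 − 5 = 1; all invariant factors of ∂_2 are 1 so no torsion. So H_1 ≅ Z.
rank ∂_2 = 5, rank ∂_3 = 0 ⇒ b_2 = 6 − 5 − 0 = 1. So H_2 ≅ Z.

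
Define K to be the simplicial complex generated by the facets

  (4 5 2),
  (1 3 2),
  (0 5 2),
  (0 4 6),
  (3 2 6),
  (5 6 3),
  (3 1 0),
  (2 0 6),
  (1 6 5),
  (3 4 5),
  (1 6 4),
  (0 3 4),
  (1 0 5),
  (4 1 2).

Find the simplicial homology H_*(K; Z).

H_0 = Z,  H_1 = Z^2,  H_2 = Z.

Take the total order 0 < 1 < 2 < 3 < 4 < 5 < 6 on the vertex set. Then K (dimension 2) consists of the simplices:

  0-simplices (7): [0], [1], [2], [3], [4], [5], [6]
  1-simplices (21): [0,1], [0,2], [0,3], [0,4], [0,5], [0,6], [1,2], [1,3], [1,4], [1,5], [1,6], [2,3], [2,4], [2,5], [2,6], [3,4], [3,5], [3,6], [4,5], [4,6], [5,6]
  2-simplices (14): [0,1,3], [0,1,5], [0,2,5], [0,2,6], [0,3,4], [0,4,6], [1,2,3], [1,2,4], [1,4,6], [1,5,6], [2,3,6], [2,4,5], [3,4,5], [3,5,6]

Hence C_0 ≅ Z^7, C_1 ≅ Z^21, C_2 ≅ Z^14.

The boundary map ∂_1: C_1 → C_0 is given by ∂[p,q] = [q] − [p]. For instance
  ∂[0,6] = [6] − [0].
This gives a 7×21 integer matrix of rank 6; reducing to Smith normal form yields diagonal entries (1,1,1,1,1,1).

The boundary map ∂_2: C_2 → C_1 sends each 2-simplex [p,q,r] to [q,r] − [p,r] + [p,q]. For instance
  ∂[1,5,6] = [5,6] − [1,6] + [1,5],
  ∂[2,4,5] = [4,5] − [2,5] + [2,4].
The 21×14 boundary matrix has rank 13 and Smith normal form diag(1,1,1,1,1,1,1,1,1,1,1,1,1).

From H_k ≅ ker(∂_k) / im(∂_{k+1}) we obtain:

  H_0: rank C_0 − rank ∂_1 = 7 − 6 = 1, and the invariant factors of ∂_1 are all 1, so H_0 ≅ Z.
  H_1: rank ker ∂_1 − rank ∂_2 = (21 − 6) − 13 = 2, and the invariant factors of ∂_2 are all 1, so H_1 ≅ Z^2.
  H_2: rank ker ∂_2 − rank ∂_3 = (14 − 13) − 0 = 1, and there is no ∂_3, so H_2 ≅ Z.

As a check, the Euler characteristic is 7 − 21 + 14 = 0, which agrees with 1 − 2 + 1 = 0.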